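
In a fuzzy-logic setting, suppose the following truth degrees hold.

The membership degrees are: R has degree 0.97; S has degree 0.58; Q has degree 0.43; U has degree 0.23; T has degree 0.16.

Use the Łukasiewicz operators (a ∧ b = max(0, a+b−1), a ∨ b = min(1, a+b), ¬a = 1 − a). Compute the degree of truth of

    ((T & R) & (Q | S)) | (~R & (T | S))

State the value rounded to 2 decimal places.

0.13

T & R = max(0, a+b−1) on (0.16, 0.97) = 0.13
Q | S = min(1, a+b) on (0.43, 0.58) = 1.00
(T & R) & (Q | S) = max(0, a+b−1) on (0.13, 1.00) = 0.13
~R = 1 − 0.97 = 0.03
T | S = min(1, a+b) on (0.16, 0.58) = 0.74
~R & (T | S) = max(0, a+b−1) on (0.03, 0.74) = 0.00
((T & R) & (Q | S)) | (~R & (T | S)) = min(1, a+b) on (0.13, 0.00) = 0.13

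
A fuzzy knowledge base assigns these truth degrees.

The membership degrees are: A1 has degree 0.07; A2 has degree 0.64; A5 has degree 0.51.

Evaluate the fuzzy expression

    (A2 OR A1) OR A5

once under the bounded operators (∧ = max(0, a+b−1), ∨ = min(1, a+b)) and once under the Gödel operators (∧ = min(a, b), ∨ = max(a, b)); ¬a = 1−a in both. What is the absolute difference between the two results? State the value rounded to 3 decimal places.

0.360

Under bounded:
  A2 OR A1 = min(1, a+b) on (0.64, 0.07) = 0.71
  (A2 OR A1) OR A5 = min(1, a+b) on (0.71, 0.51) = 1.00
  → value = 1.0000
Under Gödel:
  A2 OR A1 = max(a, b) on (0.64, 0.07) = 0.64
  (A2 OR A1) OR A5 = max(a, b) on (0.64, 0.51) = 0.64
  → value = 0.6400
|1.0000 − 0.6400| = 0.360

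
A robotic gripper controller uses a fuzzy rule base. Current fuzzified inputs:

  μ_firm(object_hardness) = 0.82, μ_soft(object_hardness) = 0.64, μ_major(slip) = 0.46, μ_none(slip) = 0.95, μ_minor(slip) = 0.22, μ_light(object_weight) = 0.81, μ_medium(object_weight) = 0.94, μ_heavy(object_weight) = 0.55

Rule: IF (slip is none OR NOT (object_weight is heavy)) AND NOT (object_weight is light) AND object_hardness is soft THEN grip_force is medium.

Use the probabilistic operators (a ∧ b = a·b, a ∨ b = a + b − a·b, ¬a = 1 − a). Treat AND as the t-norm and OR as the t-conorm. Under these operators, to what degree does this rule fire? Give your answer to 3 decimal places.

0.118

firing strength: (none=0.95 OR ¬heavy=1−0.55=0.45) = 0.9725; AND[a·b] with ¬light=1−0.81=0.19, soft=0.64 → w = 0.1183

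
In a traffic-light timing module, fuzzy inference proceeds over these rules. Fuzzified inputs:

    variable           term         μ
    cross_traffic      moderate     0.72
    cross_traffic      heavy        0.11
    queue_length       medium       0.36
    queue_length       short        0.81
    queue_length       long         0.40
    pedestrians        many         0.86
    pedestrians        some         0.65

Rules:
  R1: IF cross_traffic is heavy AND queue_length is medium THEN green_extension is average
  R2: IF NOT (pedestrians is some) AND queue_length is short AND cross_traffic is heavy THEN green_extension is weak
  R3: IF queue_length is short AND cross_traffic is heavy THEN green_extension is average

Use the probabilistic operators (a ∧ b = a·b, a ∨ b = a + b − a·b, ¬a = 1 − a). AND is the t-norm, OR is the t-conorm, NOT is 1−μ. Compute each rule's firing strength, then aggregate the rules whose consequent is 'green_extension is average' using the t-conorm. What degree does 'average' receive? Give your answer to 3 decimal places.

0.125

R1: heavy=0.11, medium=0.36; AND[a·b] → w = 0.0396
R2: ¬some=1−0.65=0.35, short=0.81, heavy=0.11; AND[a·b] → w = 0.0312
R3: short=0.81, heavy=0.11; AND[a·b] → w = 0.0891
Rules with consequent 'average': {R1, R3} → strengths 0.0396, 0.0891
Aggregate via t-conorm [a + b − a·b]: 0.1252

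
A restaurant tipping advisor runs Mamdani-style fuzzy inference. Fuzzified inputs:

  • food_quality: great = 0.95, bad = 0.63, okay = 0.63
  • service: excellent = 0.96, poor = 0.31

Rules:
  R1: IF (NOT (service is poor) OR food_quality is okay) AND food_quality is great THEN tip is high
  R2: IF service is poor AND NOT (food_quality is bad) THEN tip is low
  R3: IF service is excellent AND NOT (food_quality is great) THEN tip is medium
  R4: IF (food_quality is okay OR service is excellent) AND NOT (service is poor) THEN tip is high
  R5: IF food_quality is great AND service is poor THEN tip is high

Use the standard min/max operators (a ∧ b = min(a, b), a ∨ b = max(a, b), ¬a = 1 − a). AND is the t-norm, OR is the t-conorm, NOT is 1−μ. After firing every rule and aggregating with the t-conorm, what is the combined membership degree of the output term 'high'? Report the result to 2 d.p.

0.69

R1: (¬poor=1−0.31=0.69 OR okay=0.63) = 0.69; AND[min(a, b)] with great=0.95 → w = 0.69
R2: poor=0.31, ¬bad=1−0.63=0.37; AND[min(a, b)] → w = 0.31
R3: excellent=0.96, ¬great=1−0.95=0.05; AND[min(a, b)] → w = 0.05
R4: (okay=0.63 OR excellent=0.96) = 0.96; AND[min(a, b)] with ¬poor=1−0.31=0.69 → w = 0.69
R5: great=0.95, poor=0.31; AND[min(a, b)] → w = 0.31
Rules with consequent 'high': {R1, R4, R5} → strengths 0.69, 0.69, 0.31
Aggregate via t-conorm [max(a, b)]: 0.69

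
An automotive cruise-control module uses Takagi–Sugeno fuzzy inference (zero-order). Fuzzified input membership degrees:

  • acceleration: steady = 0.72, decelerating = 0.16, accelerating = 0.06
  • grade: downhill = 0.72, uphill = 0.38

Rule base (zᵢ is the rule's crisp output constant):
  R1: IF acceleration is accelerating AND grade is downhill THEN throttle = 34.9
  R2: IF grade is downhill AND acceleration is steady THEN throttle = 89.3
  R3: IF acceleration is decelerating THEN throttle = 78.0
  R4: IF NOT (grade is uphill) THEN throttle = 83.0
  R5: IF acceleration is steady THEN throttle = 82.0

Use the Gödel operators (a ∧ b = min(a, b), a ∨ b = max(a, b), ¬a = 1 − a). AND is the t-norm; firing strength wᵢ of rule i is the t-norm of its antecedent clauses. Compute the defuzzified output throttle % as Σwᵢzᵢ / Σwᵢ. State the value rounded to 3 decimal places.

83.057

R1 (z=34.9): accelerating=0.06, downhill=0.72; AND[min(a, b)] → w = 0.06
R2 (z=89.3): downhill=0.72, steady=0.72; AND[min(a, b)] → w = 0.72
R3 (z=78.0): decelerating=0.16 → w = 0.16
R4 (z=83.0): ¬uphill=1−0.38=0.62 → w = 0.62
R5 (z=82.0): steady=0.72 → w = 0.72
Weighted average = (0.06·34.9 + 0.72·89.3 + 0.16·78.0 + 0.62·83.0 + 0.72·82.0) / (0.06 + 0.72 + 0.16 + 0.62 + 0.72)
  = 189.3700 / 2.2800 = 83.057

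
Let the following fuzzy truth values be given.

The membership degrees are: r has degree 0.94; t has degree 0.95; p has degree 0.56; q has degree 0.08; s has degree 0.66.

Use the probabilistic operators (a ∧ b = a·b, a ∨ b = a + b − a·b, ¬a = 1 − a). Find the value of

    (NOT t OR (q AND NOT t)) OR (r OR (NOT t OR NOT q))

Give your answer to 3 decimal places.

0.996

NOT t = 1 − 0.9500 = 0.0500
NOT t = 1 − 0.9500 = 0.0500
q AND NOT t = a·b on (0.0800, 0.0500) = 0.0040
NOT t OR (q AND NOT t) = a + b − a·b on (0.0500, 0.0040) = 0.0538
NOT t = 1 − 0.9500 = 0.0500
NOT q = 1 − 0.0800 = 0.9200
NOT t OR NOT q = a + b − a·b on (0.0500, 0.9200) = 0.9240
r OR (NOT t OR NOT q) = a + b − a·b on (0.9400, 0.9240) = 0.9954
(NOT t OR (q AND NOT t)) OR (r OR (NOT t OR NOT q)) = a + b − a·b on (0.0538, 0.9954) = 0.9957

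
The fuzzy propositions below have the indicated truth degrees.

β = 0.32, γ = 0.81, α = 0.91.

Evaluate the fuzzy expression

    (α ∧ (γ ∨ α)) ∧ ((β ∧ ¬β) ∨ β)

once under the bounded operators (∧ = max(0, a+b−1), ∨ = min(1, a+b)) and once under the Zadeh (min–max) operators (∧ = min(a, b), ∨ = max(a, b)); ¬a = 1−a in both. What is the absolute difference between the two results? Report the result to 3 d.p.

Under bounded:
  γ ∨ α = min(1, a+b) on (0.81, 0.91) = 1.00
  α ∧ (γ ∨ α) = max(0, a+b−1) on (0.91, 1.00) = 0.91
  ¬β = 1 − 0.32 = 0.68
  β ∧ ¬β = max(0, a+b−1) on (0.32, 0.68) = 0.00
  (β ∧ ¬β) ∨ β = min(1, a+b) on (0.00, 0.32) = 0.32
  (α ∧ (γ ∨ α)) ∧ ((β ∧ ¬β) ∨ β) = max(0, a+b−1) on (0.91, 0.32) = 0.23
  → value = 0.2300
Under Zadeh (min–max):
  γ ∨ α = max(a, b) on (0.81, 0.91) = 0.91
  α ∧ (γ ∨ α) = min(a, b) on (0.91, 0.91) = 0.91
  ¬β = 1 − 0.32 = 0.68
  β ∧ ¬β = min(a, b) on (0.32, 0.68) = 0.32
  (β ∧ ¬β) ∨ β = max(a, b) on (0.32, 0.32) = 0.32
  (α ∧ (γ ∨ α)) ∧ ((β ∧ ¬β) ∨ β) = min(a, b) on (0.91, 0.32) = 0.32
  → value = 0.3200
|0.2300 − 0.3200| = 0.090

0.090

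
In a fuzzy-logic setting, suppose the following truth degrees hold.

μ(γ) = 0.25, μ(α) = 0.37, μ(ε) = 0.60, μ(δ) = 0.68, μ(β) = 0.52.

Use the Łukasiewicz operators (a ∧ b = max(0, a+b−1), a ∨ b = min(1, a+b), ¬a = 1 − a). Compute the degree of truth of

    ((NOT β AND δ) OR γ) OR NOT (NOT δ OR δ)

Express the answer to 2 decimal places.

NOT β = 1 − 0.52 = 0.48
NOT β AND δ = max(0, a+b−1) on (0.48, 0.68) = 0.16
(NOT β AND δ) OR γ = min(1, a+b) on (0.16, 0.25) = 0.41
NOT δ = 1 − 0.68 = 0.32
NOT δ OR δ = min(1, a+b) on (0.32, 0.68) = 1.00
NOT (NOT δ OR δ) = 1 − 1.00 = 0.00
((NOT β AND δ) OR γ) OR NOT (NOT δ OR δ) = min(1, a+b) on (0.41, 0.00) = 0.41

0.41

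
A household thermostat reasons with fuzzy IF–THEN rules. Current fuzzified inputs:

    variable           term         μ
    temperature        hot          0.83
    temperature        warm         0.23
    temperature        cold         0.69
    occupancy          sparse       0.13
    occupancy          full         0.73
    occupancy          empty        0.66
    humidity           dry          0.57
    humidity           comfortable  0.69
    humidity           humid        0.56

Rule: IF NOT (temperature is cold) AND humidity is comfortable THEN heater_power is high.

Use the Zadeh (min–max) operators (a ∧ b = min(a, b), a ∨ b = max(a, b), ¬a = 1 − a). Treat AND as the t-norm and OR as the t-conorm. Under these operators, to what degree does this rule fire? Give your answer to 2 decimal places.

0.31

firing strength: ¬cold=1−0.69=0.31, comfortable=0.69; AND[min(a, b)] → w = 0.31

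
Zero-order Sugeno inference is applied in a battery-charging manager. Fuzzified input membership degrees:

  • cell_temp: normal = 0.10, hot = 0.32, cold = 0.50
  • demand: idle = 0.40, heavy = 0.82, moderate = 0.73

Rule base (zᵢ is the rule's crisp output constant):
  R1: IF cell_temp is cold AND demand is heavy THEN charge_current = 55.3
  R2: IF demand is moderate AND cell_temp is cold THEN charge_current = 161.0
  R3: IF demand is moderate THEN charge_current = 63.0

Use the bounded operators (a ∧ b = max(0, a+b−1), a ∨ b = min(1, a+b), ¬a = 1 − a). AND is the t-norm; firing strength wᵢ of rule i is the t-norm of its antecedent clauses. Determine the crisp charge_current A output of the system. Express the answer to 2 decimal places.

78.68

R1 (z=55.3): cold=0.50, heavy=0.82; AND[max(0, a+b−1)] → w = 0.32
R2 (z=161.0): moderate=0.73, cold=0.50; AND[max(0, a+b−1)] → w = 0.23
R3 (z=63.0): moderate=0.73 → w = 0.73
Weighted average = (0.32·55.3 + 0.23·161.0 + 0.73·63.0) / (0.32 + 0.23 + 0.73)
  = 100.7160 / 1.2800 = 78.68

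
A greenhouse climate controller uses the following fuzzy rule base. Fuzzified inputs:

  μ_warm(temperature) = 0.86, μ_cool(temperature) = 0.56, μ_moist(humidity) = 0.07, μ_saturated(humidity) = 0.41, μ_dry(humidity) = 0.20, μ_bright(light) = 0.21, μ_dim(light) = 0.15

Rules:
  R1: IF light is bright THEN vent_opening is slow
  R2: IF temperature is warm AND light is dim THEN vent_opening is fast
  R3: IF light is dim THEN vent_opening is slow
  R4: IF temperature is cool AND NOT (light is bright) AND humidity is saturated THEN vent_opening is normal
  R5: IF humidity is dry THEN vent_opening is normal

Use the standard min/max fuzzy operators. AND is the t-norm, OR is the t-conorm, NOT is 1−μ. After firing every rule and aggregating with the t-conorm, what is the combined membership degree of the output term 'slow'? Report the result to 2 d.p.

0.21

R1: bright=0.21 → w = 0.21
R2: warm=0.86, dim=0.15; AND[min(a, b)] → w = 0.15
R3: dim=0.15 → w = 0.15
R4: cool=0.56, ¬bright=1−0.21=0.79, saturated=0.41; AND[min(a, b)] → w = 0.41
R5: dry=0.20 → w = 0.20
Rules with consequent 'slow': {R1, R3} → strengths 0.21, 0.15
Aggregate via t-conorm [max(a, b)]: 0.21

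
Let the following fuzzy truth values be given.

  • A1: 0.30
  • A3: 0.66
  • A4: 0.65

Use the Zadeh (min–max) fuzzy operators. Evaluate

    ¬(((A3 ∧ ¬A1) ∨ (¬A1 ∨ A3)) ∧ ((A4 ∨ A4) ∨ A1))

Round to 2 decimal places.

¬A1 = 1 − 0.30 = 0.70
A3 ∧ ¬A1 = min(a, b) on (0.66, 0.70) = 0.66
¬A1 = 1 − 0.30 = 0.70
¬A1 ∨ A3 = max(a, b) on (0.70, 0.66) = 0.70
(A3 ∧ ¬A1) ∨ (¬A1 ∨ A3) = max(a, b) on (0.66, 0.70) = 0.70
A4 ∨ A4 = max(a, b) on (0.65, 0.65) = 0.65
(A4 ∨ A4) ∨ A1 = max(a, b) on (0.65, 0.30) = 0.65
((A3 ∧ ¬A1) ∨ (¬A1 ∨ A3)) ∧ ((A4 ∨ A4) ∨ A1) = min(a, b) on (0.70, 0.65) = 0.65
¬(((A3 ∧ ¬A1) ∨ (¬A1 ∨ A3)) ∧ ((A4 ∨ A4) ∨ A1)) = 1 − 0.65 = 0.35

0.35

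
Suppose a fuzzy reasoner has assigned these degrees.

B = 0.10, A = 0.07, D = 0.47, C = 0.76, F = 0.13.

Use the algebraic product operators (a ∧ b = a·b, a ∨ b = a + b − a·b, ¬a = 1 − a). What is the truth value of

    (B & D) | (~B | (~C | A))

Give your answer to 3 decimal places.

B & D = a·b on (0.1000, 0.4700) = 0.0470
~B = 1 − 0.1000 = 0.9000
~C = 1 − 0.7600 = 0.2400
~C | A = a + b − a·b on (0.2400, 0.0700) = 0.2932
~B | (~C | A) = a + b − a·b on (0.9000, 0.2932) = 0.9293
(B & D) | (~B | (~C | A)) = a + b − a·b on (0.0470, 0.9293) = 0.9326

0.933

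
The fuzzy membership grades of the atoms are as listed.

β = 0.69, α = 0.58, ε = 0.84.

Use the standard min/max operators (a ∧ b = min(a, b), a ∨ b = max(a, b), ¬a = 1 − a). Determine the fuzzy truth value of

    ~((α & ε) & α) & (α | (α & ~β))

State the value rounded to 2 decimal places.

0.42

α & ε = min(a, b) on (0.58, 0.84) = 0.58
(α & ε) & α = min(a, b) on (0.58, 0.58) = 0.58
~((α & ε) & α) = 1 − 0.58 = 0.42
~β = 1 − 0.69 = 0.31
α & ~β = min(a, b) on (0.58, 0.31) = 0.31
α | (α & ~β) = max(a, b) on (0.58, 0.31) = 0.58
~((α & ε) & α) & (α | (α & ~β)) = min(a, b) on (0.42, 0.58) = 0.42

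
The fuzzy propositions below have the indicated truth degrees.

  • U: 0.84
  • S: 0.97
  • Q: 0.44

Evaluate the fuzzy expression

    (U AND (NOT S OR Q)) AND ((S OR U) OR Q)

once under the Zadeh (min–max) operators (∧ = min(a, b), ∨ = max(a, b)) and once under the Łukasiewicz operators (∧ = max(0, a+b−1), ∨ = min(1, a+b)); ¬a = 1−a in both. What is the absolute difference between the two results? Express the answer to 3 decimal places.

0.130

Under Zadeh (min–max):
  NOT S = 1 − 0.97 = 0.03
  NOT S OR Q = max(a, b) on (0.03, 0.44) = 0.44
  U AND (NOT S OR Q) = min(a, b) on (0.84, 0.44) = 0.44
  S OR U = max(a, b) on (0.97, 0.84) = 0.97
  (S OR U) OR Q = max(a, b) on (0.97, 0.44) = 0.97
  (U AND (NOT S OR Q)) AND ((S OR U) OR Q) = min(a, b) on (0.44, 0.97) = 0.44
  → value = 0.4400
Under Łukasiewicz:
  NOT S = 1 − 0.97 = 0.03
  NOT S OR Q = min(1, a+b) on (0.03, 0.44) = 0.47
  U AND (NOT S OR Q) = max(0, a+b−1) on (0.84, 0.47) = 0.31
  S OR U = min(1, a+b) on (0.97, 0.84) = 1.00
  (S OR U) OR Q = min(1, a+b) on (1.00, 0.44) = 1.00
  (U AND (NOT S OR Q)) AND ((S OR U) OR Q) = max(0, a+b−1) on (0.31, 1.00) = 0.31
  → value = 0.3100
|0.4400 − 0.3100| = 0.130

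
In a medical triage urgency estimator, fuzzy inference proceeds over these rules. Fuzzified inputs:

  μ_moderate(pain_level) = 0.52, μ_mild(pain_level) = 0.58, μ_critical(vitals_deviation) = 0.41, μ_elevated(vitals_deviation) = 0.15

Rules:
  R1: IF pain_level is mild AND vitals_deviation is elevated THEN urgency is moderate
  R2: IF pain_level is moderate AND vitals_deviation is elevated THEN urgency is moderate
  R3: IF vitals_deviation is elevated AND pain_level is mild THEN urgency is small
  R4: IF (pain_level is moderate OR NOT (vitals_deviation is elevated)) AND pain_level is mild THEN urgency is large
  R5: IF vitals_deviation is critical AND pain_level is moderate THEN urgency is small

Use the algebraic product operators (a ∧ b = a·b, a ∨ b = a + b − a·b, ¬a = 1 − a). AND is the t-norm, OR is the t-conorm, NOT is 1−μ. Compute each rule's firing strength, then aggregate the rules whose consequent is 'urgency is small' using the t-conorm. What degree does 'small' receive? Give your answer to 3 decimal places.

R1: mild=0.58, elevated=0.15; AND[a·b] → w = 0.0870
R2: moderate=0.52, elevated=0.15; AND[a·b] → w = 0.0780
R3: elevated=0.15, mild=0.58; AND[a·b] → w = 0.0870
R4: (moderate=0.52 OR ¬elevated=1−0.15=0.85) = 0.9280; AND[a·b] with mild=0.58 → w = 0.5382
R5: critical=0.41, moderate=0.52; AND[a·b] → w = 0.2132
Rules with consequent 'small': {R3, R5} → strengths 0.0870, 0.2132
Aggregate via t-conorm [a + b − a·b]: 0.2817

0.282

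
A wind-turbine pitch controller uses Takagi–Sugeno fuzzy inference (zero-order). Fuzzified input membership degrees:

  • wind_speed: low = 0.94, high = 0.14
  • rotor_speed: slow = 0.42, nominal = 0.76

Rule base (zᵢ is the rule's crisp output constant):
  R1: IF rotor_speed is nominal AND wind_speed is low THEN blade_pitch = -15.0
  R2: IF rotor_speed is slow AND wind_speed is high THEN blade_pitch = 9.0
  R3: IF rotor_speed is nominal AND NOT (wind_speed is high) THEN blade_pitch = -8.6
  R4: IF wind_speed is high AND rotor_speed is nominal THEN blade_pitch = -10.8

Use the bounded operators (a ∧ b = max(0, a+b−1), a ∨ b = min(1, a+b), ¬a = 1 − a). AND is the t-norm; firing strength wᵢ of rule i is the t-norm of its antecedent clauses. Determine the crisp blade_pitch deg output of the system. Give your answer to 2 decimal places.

-11.99

R1 (z=-15.0): nominal=0.76, low=0.94; AND[max(0, a+b−1)] → w = 0.70
R2 (z=9.0): slow=0.42, high=0.14; AND[max(0, a+b−1)] → w = 0.00
R3 (z=-8.6): nominal=0.76, ¬high=1−0.14=0.86; AND[max(0, a+b−1)] → w = 0.62
R4 (z=-10.8): high=0.14, nominal=0.76; AND[max(0, a+b−1)] → w = 0.00
Weighted average = (0.70·-15.0 + 0.00·9.0 + 0.62·-8.6 + 0.00·-10.8) / (0.70 + 0.00 + 0.62 + 0.00)
  = -15.8320 / 1.3200 = -11.99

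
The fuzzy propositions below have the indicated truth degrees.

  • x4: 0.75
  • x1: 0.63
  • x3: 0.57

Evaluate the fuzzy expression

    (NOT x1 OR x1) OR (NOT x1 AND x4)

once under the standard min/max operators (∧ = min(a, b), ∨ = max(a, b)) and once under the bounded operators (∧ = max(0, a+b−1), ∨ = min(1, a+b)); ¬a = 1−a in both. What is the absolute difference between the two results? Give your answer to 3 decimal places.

Under standard min/max:
  NOT x1 = 1 − 0.63 = 0.37
  NOT x1 OR x1 = max(a, b) on (0.37, 0.63) = 0.63
  NOT x1 = 1 − 0.63 = 0.37
  NOT x1 AND x4 = min(a, b) on (0.37, 0.75) = 0.37
  (NOT x1 OR x1) OR (NOT x1 AND x4) = max(a, b) on (0.63, 0.37) = 0.63
  → value = 0.6300
Under bounded:
  NOT x1 = 1 − 0.63 = 0.37
  NOT x1 OR x1 = min(1, a+b) on (0.37, 0.63) = 1.00
  NOT x1 = 1 − 0.63 = 0.37
  NOT x1 AND x4 = max(0, a+b−1) on (0.37, 0.75) = 0.12
  (NOT x1 OR x1) OR (NOT x1 AND x4) = min(1, a+b) on (1.00, 0.12) = 1.00
  → value = 1.0000
|0.6300 − 1.0000| = 0.370

0.370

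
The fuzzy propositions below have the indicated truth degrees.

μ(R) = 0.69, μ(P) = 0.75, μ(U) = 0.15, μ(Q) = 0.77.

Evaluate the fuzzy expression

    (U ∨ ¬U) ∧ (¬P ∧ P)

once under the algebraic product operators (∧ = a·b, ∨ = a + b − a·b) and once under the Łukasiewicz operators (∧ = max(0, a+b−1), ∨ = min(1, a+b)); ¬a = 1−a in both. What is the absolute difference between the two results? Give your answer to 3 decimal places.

0.164

Under algebraic product:
  ¬U = 1 − 0.1500 = 0.8500
  U ∨ ¬U = a + b − a·b on (0.1500, 0.8500) = 0.8725
  ¬P = 1 − 0.7500 = 0.2500
  ¬P ∧ P = a·b on (0.2500, 0.7500) = 0.1875
  (U ∨ ¬U) ∧ (¬P ∧ P) = a·b on (0.8725, 0.1875) = 0.1636
  → value = 0.1636
Under Łukasiewicz:
  ¬U = 1 − 0.15 = 0.85
  U ∨ ¬U = min(1, a+b) on (0.15, 0.85) = 1.00
  ¬P = 1 − 0.75 = 0.25
  ¬P ∧ P = max(0, a+b−1) on (0.25, 0.75) = 0.00
  (U ∨ ¬U) ∧ (¬P ∧ P) = max(0, a+b−1) on (1.00, 0.00) = 0.00
  → value = 0.0000
|0.1636 − 0.0000| = 0.164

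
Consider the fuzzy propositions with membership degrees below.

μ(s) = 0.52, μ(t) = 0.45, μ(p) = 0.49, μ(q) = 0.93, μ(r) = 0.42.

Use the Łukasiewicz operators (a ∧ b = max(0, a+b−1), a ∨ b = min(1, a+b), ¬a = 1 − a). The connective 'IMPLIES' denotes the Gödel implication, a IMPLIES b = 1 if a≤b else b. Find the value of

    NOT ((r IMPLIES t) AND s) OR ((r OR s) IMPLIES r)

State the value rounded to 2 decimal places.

0.90

r IMPLIES t  [Gödel: 1 if a≤b else b] with a=0.42, b=0.45 → 1.00
(r IMPLIES t) AND s = max(0, a+b−1) on (1.00, 0.52) = 0.52
NOT ((r IMPLIES t) AND s) = 1 − 0.52 = 0.48
r OR s = min(1, a+b) on (0.42, 0.52) = 0.94
(r OR s) IMPLIES r  [Gödel: 1 if a≤b else b] with a=0.94, b=0.42 → 0.42
NOT ((r IMPLIES t) AND s) OR ((r OR s) IMPLIES r) = min(1, a+b) on (0.48, 0.42) = 0.90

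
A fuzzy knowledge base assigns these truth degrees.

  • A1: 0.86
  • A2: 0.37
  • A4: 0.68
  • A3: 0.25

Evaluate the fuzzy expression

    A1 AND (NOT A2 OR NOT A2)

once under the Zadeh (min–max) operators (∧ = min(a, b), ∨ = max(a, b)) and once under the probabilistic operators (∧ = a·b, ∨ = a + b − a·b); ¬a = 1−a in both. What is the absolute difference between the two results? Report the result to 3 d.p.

Under Zadeh (min–max):
  NOT A2 = 1 − 0.37 = 0.63
  NOT A2 = 1 − 0.37 = 0.63
  NOT A2 OR NOT A2 = max(a, b) on (0.63, 0.63) = 0.63
  A1 AND (NOT A2 OR NOT A2) = min(a, b) on (0.86, 0.63) = 0.63
  → value = 0.6300
Under probabilistic:
  NOT A2 = 1 − 0.3700 = 0.6300
  NOT A2 = 1 − 0.3700 = 0.6300
  NOT A2 OR NOT A2 = a + b − a·b on (0.6300, 0.6300) = 0.8631
  A1 AND (NOT A2 OR NOT A2) = a·b on (0.8600, 0.8631) = 0.7423
  → value = 0.7423
|0.6300 − 0.7423| = 0.112

0.112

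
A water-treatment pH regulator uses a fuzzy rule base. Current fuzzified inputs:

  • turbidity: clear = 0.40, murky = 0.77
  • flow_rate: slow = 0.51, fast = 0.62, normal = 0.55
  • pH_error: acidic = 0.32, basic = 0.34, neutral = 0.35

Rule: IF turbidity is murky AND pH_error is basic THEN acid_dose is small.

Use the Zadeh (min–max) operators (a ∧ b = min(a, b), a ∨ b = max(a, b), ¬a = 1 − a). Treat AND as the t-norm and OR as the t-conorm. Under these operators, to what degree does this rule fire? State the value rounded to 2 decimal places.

firing strength: murky=0.77, basic=0.34; AND[min(a, b)] → w = 0.34

0.34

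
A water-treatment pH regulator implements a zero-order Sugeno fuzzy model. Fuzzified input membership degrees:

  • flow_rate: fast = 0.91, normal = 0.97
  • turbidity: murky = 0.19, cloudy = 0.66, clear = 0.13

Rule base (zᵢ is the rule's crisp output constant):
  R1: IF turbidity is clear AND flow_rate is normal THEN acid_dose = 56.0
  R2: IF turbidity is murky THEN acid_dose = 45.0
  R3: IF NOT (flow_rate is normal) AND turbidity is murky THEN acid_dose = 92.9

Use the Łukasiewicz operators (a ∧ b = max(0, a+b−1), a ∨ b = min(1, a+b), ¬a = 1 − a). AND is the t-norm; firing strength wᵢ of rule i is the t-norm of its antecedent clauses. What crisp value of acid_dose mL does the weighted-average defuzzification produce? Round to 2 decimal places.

R1 (z=56.0): clear=0.13, normal=0.97; AND[max(0, a+b−1)] → w = 0.10
R2 (z=45.0): murky=0.19 → w = 0.19
R3 (z=92.9): ¬normal=1−0.97=0.03, murky=0.19; AND[max(0, a+b−1)] → w = 0.00
Weighted average = (0.10·56.0 + 0.19·45.0 + 0.00·92.9) / (0.10 + 0.19 + 0.00)
  = 14.1500 / 0.2900 = 48.79

48.79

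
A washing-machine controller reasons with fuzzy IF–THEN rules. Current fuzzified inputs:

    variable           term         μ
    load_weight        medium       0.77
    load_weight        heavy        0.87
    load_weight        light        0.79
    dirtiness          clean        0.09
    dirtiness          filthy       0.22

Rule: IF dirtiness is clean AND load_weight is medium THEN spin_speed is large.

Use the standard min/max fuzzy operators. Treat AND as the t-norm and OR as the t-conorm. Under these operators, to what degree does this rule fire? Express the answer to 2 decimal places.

firing strength: clean=0.09, medium=0.77; AND[min(a, b)] → w = 0.09

0.09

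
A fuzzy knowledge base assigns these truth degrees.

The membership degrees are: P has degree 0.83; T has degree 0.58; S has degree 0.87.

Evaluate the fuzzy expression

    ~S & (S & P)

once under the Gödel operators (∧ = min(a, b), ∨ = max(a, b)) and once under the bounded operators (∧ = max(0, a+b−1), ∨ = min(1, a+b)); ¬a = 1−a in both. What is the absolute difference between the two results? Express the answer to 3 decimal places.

Under Gödel:
  ~S = 1 − 0.87 = 0.13
  S & P = min(a, b) on (0.87, 0.83) = 0.83
  ~S & (S & P) = min(a, b) on (0.13, 0.83) = 0.13
  → value = 0.1300
Under bounded:
  ~S = 1 − 0.87 = 0.13
  S & P = max(0, a+b−1) on (0.87, 0.83) = 0.70
  ~S & (S & P) = max(0, a+b−1) on (0.13, 0.70) = 0.00
  → value = 0.0000
|0.1300 − 0.0000| = 0.130

0.130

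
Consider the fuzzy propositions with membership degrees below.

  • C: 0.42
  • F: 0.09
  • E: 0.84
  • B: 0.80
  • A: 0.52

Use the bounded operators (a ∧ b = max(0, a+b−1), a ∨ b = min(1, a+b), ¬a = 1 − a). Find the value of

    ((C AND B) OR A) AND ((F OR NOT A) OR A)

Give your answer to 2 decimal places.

0.74

C AND B = max(0, a+b−1) on (0.42, 0.80) = 0.22
(C AND B) OR A = min(1, a+b) on (0.22, 0.52) = 0.74
NOT A = 1 − 0.52 = 0.48
F OR NOT A = min(1, a+b) on (0.09, 0.48) = 0.57
(F OR NOT A) OR A = min(1, a+b) on (0.57, 0.52) = 1.00
((C AND B) OR A) AND ((F OR NOT A) OR A) = max(0, a+b−1) on (0.74, 1.00) = 0.74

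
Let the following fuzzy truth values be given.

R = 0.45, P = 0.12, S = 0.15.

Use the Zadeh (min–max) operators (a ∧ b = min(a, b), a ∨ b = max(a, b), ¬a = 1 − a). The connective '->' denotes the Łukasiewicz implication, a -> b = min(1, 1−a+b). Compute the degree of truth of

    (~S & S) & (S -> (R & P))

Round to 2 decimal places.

~S = 1 − 0.15 = 0.85
~S & S = min(a, b) on (0.85, 0.15) = 0.15
R & P = min(a, b) on (0.45, 0.12) = 0.12
S -> (R & P)  [Łukasiewicz: min(1, 1−a+b)] with a=0.15, b=0.12 → 0.97
(~S & S) & (S -> (R & P)) = min(a, b) on (0.15, 0.97) = 0.15

0.15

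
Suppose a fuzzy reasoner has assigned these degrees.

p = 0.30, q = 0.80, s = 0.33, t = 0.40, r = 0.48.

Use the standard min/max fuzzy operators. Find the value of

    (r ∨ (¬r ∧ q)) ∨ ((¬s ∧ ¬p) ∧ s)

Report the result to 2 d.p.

0.52

¬r = 1 − 0.48 = 0.52
¬r ∧ q = min(a, b) on (0.52, 0.80) = 0.52
r ∨ (¬r ∧ q) = max(a, b) on (0.48, 0.52) = 0.52
¬s = 1 − 0.33 = 0.67
¬p = 1 − 0.30 = 0.70
¬s ∧ ¬p = min(a, b) on (0.67, 0.70) = 0.67
(¬s ∧ ¬p) ∧ s = min(a, b) on (0.67, 0.33) = 0.33
(r ∨ (¬r ∧ q)) ∨ ((¬s ∧ ¬p) ∧ s) = max(a, b) on (0.52, 0.33) = 0.52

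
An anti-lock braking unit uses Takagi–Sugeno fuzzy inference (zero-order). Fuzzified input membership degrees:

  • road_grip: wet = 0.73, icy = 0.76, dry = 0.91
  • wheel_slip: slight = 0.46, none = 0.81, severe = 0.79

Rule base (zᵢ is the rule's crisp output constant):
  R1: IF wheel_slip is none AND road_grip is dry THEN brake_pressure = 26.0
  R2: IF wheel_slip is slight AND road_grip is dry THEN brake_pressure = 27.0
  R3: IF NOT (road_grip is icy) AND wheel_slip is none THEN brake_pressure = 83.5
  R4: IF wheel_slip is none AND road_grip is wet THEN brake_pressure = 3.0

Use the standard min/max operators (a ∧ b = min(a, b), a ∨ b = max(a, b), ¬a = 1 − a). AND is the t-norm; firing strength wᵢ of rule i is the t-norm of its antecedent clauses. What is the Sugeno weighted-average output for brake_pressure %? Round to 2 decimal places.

R1 (z=26.0): none=0.81, dry=0.91; AND[min(a, b)] → w = 0.81
R2 (z=27.0): slight=0.46, dry=0.91; AND[min(a, b)] → w = 0.46
R3 (z=83.5): ¬icy=1−0.76=0.24, none=0.81; AND[min(a, b)] → w = 0.24
R4 (z=3.0): none=0.81, wet=0.73; AND[min(a, b)] → w = 0.73
Weighted average = (0.81·26.0 + 0.46·27.0 + 0.24·83.5 + 0.73·3.0) / (0.81 + 0.46 + 0.24 + 0.73)
  = 55.7100 / 2.2400 = 24.87

24.87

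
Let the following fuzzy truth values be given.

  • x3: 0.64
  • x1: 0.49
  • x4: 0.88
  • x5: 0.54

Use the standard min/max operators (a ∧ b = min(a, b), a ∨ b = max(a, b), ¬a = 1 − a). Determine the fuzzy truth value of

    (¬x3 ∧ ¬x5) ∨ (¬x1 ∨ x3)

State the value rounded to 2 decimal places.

0.64

¬x3 = 1 − 0.64 = 0.36
¬x5 = 1 − 0.54 = 0.46
¬x3 ∧ ¬x5 = min(a, b) on (0.36, 0.46) = 0.36
¬x1 = 1 − 0.49 = 0.51
¬x1 ∨ x3 = max(a, b) on (0.51, 0.64) = 0.64
(¬x3 ∧ ¬x5) ∨ (¬x1 ∨ x3) = max(a, b) on (0.36, 0.64) = 0.64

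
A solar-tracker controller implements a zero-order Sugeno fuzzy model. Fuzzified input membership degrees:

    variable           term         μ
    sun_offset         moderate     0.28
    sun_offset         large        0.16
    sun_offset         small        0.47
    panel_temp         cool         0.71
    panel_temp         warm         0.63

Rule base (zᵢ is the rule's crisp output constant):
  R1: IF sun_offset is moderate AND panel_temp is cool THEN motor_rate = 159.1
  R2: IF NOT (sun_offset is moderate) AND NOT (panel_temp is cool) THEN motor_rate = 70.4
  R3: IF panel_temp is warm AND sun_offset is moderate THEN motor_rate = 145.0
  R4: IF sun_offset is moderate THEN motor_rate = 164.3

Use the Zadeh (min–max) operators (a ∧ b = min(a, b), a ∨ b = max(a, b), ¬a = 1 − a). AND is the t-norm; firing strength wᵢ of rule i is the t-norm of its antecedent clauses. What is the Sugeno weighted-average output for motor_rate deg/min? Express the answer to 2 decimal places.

134.13

R1 (z=159.1): moderate=0.28, cool=0.71; AND[min(a, b)] → w = 0.28
R2 (z=70.4): ¬moderate=1−0.28=0.72, ¬cool=1−0.71=0.29; AND[min(a, b)] → w = 0.29
R3 (z=145.0): warm=0.63, moderate=0.28; AND[min(a, b)] → w = 0.28
R4 (z=164.3): moderate=0.28 → w = 0.28
Weighted average = (0.28·159.1 + 0.29·70.4 + 0.28·145.0 + 0.28·164.3) / (0.28 + 0.29 + 0.28 + 0.28)
  = 151.5680 / 1.1300 = 134.13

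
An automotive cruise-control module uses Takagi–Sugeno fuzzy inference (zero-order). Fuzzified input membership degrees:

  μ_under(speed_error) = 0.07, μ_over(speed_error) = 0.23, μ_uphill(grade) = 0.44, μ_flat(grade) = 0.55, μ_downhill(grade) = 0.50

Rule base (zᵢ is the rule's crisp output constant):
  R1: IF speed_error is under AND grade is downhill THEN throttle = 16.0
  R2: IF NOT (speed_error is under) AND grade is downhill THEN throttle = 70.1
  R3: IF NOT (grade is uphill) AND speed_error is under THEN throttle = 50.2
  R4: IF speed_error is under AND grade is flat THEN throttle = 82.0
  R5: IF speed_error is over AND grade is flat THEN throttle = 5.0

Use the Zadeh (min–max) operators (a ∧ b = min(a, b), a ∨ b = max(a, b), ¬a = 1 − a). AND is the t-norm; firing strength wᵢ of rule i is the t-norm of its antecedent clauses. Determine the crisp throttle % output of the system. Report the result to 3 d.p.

R1 (z=16.0): under=0.07, downhill=0.50; AND[min(a, b)] → w = 0.07
R2 (z=70.1): ¬under=1−0.07=0.93, downhill=0.50; AND[min(a, b)] → w = 0.50
R3 (z=50.2): ¬uphill=1−0.44=0.56, under=0.07; AND[min(a, b)] → w = 0.07
R4 (z=82.0): under=0.07, flat=0.55; AND[min(a, b)] → w = 0.07
R5 (z=5.0): over=0.23, flat=0.55; AND[min(a, b)] → w = 0.23
Weighted average = (0.07·16.0 + 0.50·70.1 + 0.07·50.2 + 0.07·82.0 + 0.23·5.0) / (0.07 + 0.50 + 0.07 + 0.07 + 0.23)
  = 46.5740 / 0.9400 = 49.547

49.547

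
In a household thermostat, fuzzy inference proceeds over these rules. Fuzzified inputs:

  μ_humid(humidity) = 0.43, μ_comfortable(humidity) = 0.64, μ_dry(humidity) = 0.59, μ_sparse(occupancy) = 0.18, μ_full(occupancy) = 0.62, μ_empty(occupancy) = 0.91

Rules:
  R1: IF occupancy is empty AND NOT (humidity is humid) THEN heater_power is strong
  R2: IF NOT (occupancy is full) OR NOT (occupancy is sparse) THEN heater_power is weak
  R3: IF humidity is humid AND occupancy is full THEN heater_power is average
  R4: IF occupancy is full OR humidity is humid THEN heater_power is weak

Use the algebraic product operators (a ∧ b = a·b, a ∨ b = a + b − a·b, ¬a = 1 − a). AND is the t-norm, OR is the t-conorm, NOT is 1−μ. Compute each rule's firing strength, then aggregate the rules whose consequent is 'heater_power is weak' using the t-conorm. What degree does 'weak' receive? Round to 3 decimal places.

R1: empty=0.91, ¬humid=1−0.43=0.57; AND[a·b] → w = 0.5187
R2: ¬full=1−0.62=0.38, ¬sparse=1−0.18=0.82; OR[a + b − a·b] → w = 0.8884
R3: humid=0.43, full=0.62; AND[a·b] → w = 0.2666
R4: full=0.62, humid=0.43; OR[a + b − a·b] → w = 0.7834
Rules with consequent 'weak': {R2, R4} → strengths 0.8884, 0.7834
Aggregate via t-conorm [a + b − a·b]: 0.9758

0.976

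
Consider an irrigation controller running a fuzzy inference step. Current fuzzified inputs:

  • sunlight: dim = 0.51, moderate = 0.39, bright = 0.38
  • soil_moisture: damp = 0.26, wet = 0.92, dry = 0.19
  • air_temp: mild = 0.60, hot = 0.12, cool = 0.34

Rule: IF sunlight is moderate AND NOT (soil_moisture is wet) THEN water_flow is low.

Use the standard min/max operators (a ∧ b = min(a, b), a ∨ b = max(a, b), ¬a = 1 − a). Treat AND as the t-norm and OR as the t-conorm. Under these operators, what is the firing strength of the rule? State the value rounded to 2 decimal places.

0.08

firing strength: moderate=0.39, ¬wet=1−0.92=0.08; AND[min(a, b)] → w = 0.08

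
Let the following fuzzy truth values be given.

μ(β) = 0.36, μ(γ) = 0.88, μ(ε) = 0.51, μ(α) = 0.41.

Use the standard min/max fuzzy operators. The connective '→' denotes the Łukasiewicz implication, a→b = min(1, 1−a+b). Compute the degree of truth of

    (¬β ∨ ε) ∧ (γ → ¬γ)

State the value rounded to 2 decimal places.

0.24

¬β = 1 − 0.36 = 0.64
¬β ∨ ε = max(a, b) on (0.64, 0.51) = 0.64
¬γ = 1 − 0.88 = 0.12
γ → ¬γ  [Łukasiewicz: min(1, 1−a+b)] with a=0.88, b=0.12 → 0.24
(¬β ∨ ε) ∧ (γ → ¬γ) = min(a, b) on (0.64, 0.24) = 0.24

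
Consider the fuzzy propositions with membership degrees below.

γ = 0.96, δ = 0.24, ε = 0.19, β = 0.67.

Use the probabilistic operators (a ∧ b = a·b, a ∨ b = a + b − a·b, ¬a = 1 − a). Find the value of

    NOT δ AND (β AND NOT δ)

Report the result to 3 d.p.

0.387

NOT δ = 1 − 0.2400 = 0.7600
NOT δ = 1 − 0.2400 = 0.7600
β AND NOT δ = a·b on (0.6700, 0.7600) = 0.5092
NOT δ AND (β AND NOT δ) = a·b on (0.7600, 0.5092) = 0.3870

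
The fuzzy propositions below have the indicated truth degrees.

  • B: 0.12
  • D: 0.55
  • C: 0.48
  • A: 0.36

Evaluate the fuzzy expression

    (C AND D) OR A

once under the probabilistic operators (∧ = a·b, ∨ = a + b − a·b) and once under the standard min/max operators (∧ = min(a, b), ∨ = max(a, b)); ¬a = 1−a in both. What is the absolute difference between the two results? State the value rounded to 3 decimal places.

0.049

Under probabilistic:
  C AND D = a·b on (0.4800, 0.5500) = 0.2640
  (C AND D) OR A = a + b − a·b on (0.2640, 0.3600) = 0.5290
  → value = 0.5290
Under standard min/max:
  C AND D = min(a, b) on (0.48, 0.55) = 0.48
  (C AND D) OR A = max(a, b) on (0.48, 0.36) = 0.48
  → value = 0.4800
|0.5290 − 0.4800| = 0.049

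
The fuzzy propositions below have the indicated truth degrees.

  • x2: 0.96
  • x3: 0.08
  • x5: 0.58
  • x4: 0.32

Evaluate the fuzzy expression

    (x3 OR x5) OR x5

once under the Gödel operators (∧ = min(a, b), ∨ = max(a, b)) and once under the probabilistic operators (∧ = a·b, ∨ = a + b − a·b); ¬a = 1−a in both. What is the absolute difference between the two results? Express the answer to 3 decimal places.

0.258

Under Gödel:
  x3 OR x5 = max(a, b) on (0.08, 0.58) = 0.58
  (x3 OR x5) OR x5 = max(a, b) on (0.58, 0.58) = 0.58
  → value = 0.5800
Under probabilistic:
  x3 OR x5 = a + b − a·b on (0.0800, 0.5800) = 0.6136
  (x3 OR x5) OR x5 = a + b − a·b on (0.6136, 0.5800) = 0.8377
  → value = 0.8377
|0.5800 − 0.8377| = 0.258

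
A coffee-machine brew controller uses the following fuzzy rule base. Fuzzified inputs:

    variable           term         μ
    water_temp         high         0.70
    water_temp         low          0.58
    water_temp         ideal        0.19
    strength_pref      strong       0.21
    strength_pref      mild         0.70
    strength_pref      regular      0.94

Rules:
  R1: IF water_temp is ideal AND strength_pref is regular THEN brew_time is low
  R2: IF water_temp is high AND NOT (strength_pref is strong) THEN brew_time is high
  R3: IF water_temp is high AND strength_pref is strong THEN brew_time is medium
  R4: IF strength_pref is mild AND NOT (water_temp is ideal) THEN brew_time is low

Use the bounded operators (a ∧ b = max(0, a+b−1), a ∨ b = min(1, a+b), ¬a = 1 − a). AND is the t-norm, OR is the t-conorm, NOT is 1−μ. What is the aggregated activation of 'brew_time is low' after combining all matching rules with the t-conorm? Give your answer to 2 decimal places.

0.64

R1: ideal=0.19, regular=0.94; AND[max(0, a+b−1)] → w = 0.13
R2: high=0.70, ¬strong=1−0.21=0.79; AND[max(0, a+b−1)] → w = 0.49
R3: high=0.70, strong=0.21; AND[max(0, a+b−1)] → w = 0.00
R4: mild=0.70, ¬ideal=1−0.19=0.81; AND[max(0, a+b−1)] → w = 0.51
Rules with consequent 'low': {R1, R4} → strengths 0.13, 0.51
Aggregate via t-conorm [min(1, a+b)]: 0.64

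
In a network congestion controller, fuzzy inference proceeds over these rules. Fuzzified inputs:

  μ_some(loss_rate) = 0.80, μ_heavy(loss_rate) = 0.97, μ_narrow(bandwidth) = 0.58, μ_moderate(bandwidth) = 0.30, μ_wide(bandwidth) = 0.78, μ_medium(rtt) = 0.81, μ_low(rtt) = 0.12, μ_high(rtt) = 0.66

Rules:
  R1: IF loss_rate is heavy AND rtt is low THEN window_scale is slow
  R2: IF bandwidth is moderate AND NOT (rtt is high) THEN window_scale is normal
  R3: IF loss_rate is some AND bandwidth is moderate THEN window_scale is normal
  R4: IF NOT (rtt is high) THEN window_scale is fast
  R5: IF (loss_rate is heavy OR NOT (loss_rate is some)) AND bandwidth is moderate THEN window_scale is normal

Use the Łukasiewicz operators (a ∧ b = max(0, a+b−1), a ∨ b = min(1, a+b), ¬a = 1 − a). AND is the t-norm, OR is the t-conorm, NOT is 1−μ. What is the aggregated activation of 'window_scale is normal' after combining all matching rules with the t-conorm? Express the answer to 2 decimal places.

0.40

R1: heavy=0.97, low=0.12; AND[max(0, a+b−1)] → w = 0.09
R2: moderate=0.30, ¬high=1−0.66=0.34; AND[max(0, a+b−1)] → w = 0.00
R3: some=0.80, moderate=0.30; AND[max(0, a+b−1)] → w = 0.10
R4: ¬high=1−0.66=0.34 → w = 0.34
R5: (heavy=0.97 OR ¬some=1−0.80=0.20) = 1.00; AND[max(0, a+b−1)] with moderate=0.30 → w = 0.30
Rules with consequent 'normal': {R2, R3, R5} → strengths 0.00, 0.10, 0.30
Aggregate via t-conorm [min(1, a+b)]: 0.40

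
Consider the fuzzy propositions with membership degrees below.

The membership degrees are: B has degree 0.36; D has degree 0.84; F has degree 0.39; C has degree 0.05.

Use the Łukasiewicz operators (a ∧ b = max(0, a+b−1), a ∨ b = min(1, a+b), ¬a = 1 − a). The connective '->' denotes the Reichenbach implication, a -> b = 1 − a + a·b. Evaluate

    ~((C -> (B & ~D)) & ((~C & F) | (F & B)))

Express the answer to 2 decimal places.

0.71

~D = 1 − 0.84 = 0.16
B & ~D = max(0, a+b−1) on (0.36, 0.16) = 0.00
C -> (B & ~D)  [Reichenbach: 1 − a + a·b] with a=0.05, b=0.00 → 0.95
~C = 1 − 0.05 = 0.95
~C & F = max(0, a+b−1) on (0.95, 0.39) = 0.34
F & B = max(0, a+b−1) on (0.39, 0.36) = 0.00
(~C & F) | (F & B) = min(1, a+b) on (0.34, 0.00) = 0.34
(C -> (B & ~D)) & ((~C & F) | (F & B)) = max(0, a+b−1) on (0.95, 0.34) = 0.29
~((C -> (B & ~D)) & ((~C & F) | (F & B))) = 1 − 0.29 = 0.71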